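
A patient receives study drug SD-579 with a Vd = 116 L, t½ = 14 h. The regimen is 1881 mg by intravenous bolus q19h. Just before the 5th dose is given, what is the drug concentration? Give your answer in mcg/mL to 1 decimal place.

f = (1/2)^(τ/t½) = (1/2)^(19/14) ≈ 0.3904.
C₀ = D/Vd = 1881/116 ≈ 16.216 mcg/mL.
Before the 5th dose, 4 doses have been given. Superposition: Cmin = C₀·(f + f² + … + f^4).
≈ 16.216 × (0.3904 + 0.1524 + 0.0595 + 0.0232) ≈ 16.216 × 0.6255 ≈ 10.143 mcg/mL.

10.1 mcg/mL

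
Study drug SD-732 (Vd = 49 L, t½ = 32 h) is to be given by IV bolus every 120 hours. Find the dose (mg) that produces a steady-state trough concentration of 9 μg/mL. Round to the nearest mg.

τ/t½ = 120/32 ≈ 3.75, so f = (1/2)^(120/32) ≈ 0.074325.
Cmin,ss = (D/Vd)·f/(1−f), so D = Cmin,ss·Vd·(1−f)/f.
D = 9 × 49 × (1−f)/f ≈ 9 × 49 × 12.45442 ≈ 5492.40 mg.

5492 mg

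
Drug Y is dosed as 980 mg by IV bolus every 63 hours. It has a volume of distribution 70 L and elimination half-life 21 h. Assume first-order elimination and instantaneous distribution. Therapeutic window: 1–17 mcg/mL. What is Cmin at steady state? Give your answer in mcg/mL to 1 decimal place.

τ = 63 h = 3 half-lives, so f = (1/2)^3 = 0.125.
Accumulation ratio R = 1/(1 − f) = 1/0.875 = 8/7.
Single-dose peak C₀ = D/Vd = 980/70 = 14 mcg/mL.
Steady-state peak Cmax,ss = C₀·R = 14 × 8/7 ≈ 16.000 mcg/mL.
Steady-state trough Cmin,ss = Cmax,ss·f ≈ 16.000 × 0.125 ≈ 2.000 mcg/mL.
Trough 2.0 mcg/mL vs MEC 1 mcg/mL: adequate.

2.0 mcg/mL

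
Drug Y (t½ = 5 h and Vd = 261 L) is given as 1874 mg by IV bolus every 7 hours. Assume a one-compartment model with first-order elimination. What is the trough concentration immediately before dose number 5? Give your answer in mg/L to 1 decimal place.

4.3 mg/L

f = (1/2)^(τ/t½) = (1/2)^(7/5) ≈ 0.3789.
C₀ = D/Vd = 1874/261 ≈ 7.180 mg/L.
Before the 5th dose, 4 doses have been given. Superposition: Cmin = C₀·(f + f² + … + f^4).
≈ 7.180 × (0.3789 + 0.1436 + 0.0544 + 0.0206) ≈ 7.180 × 0.5975 ≈ 4.290 mg/L.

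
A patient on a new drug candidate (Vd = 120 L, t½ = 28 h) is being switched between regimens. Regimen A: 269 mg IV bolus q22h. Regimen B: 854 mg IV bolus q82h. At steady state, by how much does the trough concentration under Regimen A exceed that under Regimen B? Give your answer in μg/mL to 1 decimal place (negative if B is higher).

2.0 μg/mL

Regimen A: f = (1/2)^(22/28) ≈ 0.5801; Cmin,ss = (269/120)·f/(1−f) ≈ 3.097 μg/mL.
Regimen B: f = (1/2)^(82/28) ≈ 0.1313; Cmin,ss = (854/120)·f/(1−f) ≈ 1.076 μg/mL.
Difference ≈ 3.097 − 1.076 ≈ 2.021 μg/mL.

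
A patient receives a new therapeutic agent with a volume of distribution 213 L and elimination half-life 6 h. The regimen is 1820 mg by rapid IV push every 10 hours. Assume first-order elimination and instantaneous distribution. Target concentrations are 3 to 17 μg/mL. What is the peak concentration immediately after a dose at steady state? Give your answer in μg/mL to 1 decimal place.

12.5 μg/mL

τ/t½ = 10/6 ≈ 1.6667, so fraction remaining f = (1/2)^(10/6) ≈ 0.3150.
At steady state, accumulation factor R = 1/(1 − e^(−kτ)) ≈ 1.4599.
Single-dose peak C₀ = D/Vd = 1820/213 ≈ 8.545 μg/mL.
Steady-state peak Cmax,ss = C₀·R ≈ 8.545 × 1.4599 ≈ 12.475 μg/mL.
Peak 12.5 μg/mL vs MTC 17 μg/mL: below toxic threshold.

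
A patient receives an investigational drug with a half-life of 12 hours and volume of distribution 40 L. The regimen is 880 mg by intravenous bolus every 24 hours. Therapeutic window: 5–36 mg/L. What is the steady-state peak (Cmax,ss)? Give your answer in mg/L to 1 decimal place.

29.3 mg/L

The dosing interval is 2 half-lives, so f = 2^(−2) = 0.25.
At steady state, R = 1/(1 − 0.25) = 4/3.
Single-dose peak C₀ = D/Vd = 880/40 = 22 mg/L.
Steady-state peak Cmax,ss = C₀·R = 22 × 4/3 ≈ 29.333 mg/L.
Peak 29.3 mg/L vs MTC 36 mg/L: below toxic threshold.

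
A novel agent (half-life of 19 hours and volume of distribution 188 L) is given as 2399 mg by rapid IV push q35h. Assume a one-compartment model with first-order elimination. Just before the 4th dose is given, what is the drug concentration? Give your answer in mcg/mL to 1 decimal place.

f = (1/2)^(τ/t½) = (1/2)^(35/19) ≈ 0.2789.
C₀ = D/Vd = 2399/188 ≈ 12.761 mcg/mL.
Before the 4th dose, 3 doses have been given. Superposition: Cmin = C₀·(f + f² + … + f^3).
≈ 12.761 × (0.2789 + 0.0778 + 0.0217) ≈ 12.761 × 0.3784 ≈ 4.829 mcg/mL.

4.8 mcg/mL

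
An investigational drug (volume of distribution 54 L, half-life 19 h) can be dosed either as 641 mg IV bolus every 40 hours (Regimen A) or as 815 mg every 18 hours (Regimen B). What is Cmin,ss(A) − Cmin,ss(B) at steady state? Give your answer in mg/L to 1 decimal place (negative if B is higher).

Regimen A: f = (1/2)^(40/19) ≈ 0.2324; Cmin,ss = (641/54)·f/(1−f) ≈ 3.594 mg/L.
Regimen B: f = (1/2)^(18/19) ≈ 0.5186; Cmin,ss = (815/54)·f/(1−f) ≈ 16.259 mg/L.
Difference ≈ 3.594 − 16.259 ≈ -12.665 mg/L.

-12.7 mg/L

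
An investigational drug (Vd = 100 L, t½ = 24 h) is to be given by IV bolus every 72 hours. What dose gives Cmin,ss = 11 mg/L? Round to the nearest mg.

7700 mg

τ/t½ = 72/24 ≈ 3, so f = (1/2)^(72/24) ≈ 0.125000.
Cmin,ss = (D/Vd)·f/(1−f), so D = Cmin,ss·Vd·(1−f)/f.
D = 11 × 100 × (1−f)/f ≈ 11 × 100 × 7.00000 ≈ 7700.00 mg.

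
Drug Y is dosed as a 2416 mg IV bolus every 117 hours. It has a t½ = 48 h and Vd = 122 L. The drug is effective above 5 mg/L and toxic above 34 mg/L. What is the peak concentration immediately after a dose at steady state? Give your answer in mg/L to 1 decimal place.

24.3 mg/L

τ/t½ = 117/48 ≈ 2.4375, so fraction remaining f = (1/2)^(117/48) ≈ 0.1846.
Accumulation ratio R = 1/(1 − f) ≈ 1/0.8154 ≈ 1.2264.
Single-dose peak C₀ = D/Vd = 2416/122 ≈ 19.803 mg/L.
Steady-state peak Cmax,ss = C₀·R ≈ 19.803 × 1.2264 ≈ 24.286 mg/L.
Peak 24.3 mg/L vs MTC 34 mg/L: below toxic threshold.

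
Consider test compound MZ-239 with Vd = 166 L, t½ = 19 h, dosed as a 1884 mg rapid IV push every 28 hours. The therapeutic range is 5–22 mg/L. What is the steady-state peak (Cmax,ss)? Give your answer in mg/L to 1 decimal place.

17.7 mg/L

τ/t½ = 28/19 ≈ 1.4737, so fraction remaining f = (1/2)^(28/19) ≈ 0.3601.
Accumulation ratio R = 1/(1 − f) ≈ 1/0.6399 ≈ 1.5627.
Each bolus raises the concentration by D/Vd = 1884/166 ≈ 11.349 mg/L.
Steady-state peak Cmax,ss = C₀·R ≈ 11.349 × 1.5627 ≈ 17.735 mg/L.
Peak 17.7 mg/L vs MTC 22 mg/L: below toxic threshold.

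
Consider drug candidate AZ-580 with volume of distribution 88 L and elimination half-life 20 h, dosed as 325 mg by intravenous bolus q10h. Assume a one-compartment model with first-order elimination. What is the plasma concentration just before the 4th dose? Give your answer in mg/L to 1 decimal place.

5.8 mg/L

f = (1/2)^(τ/t½) = (1/2)^(10/20) ≈ 0.7071.
C₀ = D/Vd = 325/88 ≈ 3.693 mg/L.
Before the 4th dose, 3 doses have been given. Superposition: Cmin = C₀·(f + f² + … + f^3).
≈ 3.693 × (0.7071 + 0.5000 + 0.3535) ≈ 3.693 × 1.5606 ≈ 5.763 mg/L.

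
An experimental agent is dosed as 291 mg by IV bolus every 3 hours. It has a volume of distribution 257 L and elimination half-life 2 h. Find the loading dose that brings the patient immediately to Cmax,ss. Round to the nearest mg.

450 mg

f = (1/2)^(3/2) ≈ 0.353553; accumulation ratio R = 1/(1−f) ≈ 1.54692.
Loading dose to hit Cmax,ss on first dose: D_load = D_maint·R ≈ 291 × 1.54692 ≈ 450.15 mg.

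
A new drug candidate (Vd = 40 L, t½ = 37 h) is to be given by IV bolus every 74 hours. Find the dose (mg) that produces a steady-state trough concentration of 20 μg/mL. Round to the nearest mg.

τ/t½ = 74/37 ≈ 2, so f = (1/2)^(74/37) ≈ 0.250000.
Cmin,ss = (D/Vd)·f/(1−f), so D = Cmin,ss·Vd·(1−f)/f.
D = 20 × 40 × (1−f)/f ≈ 20 × 40 × 3.00000 ≈ 2400.00 mg.

2400 mg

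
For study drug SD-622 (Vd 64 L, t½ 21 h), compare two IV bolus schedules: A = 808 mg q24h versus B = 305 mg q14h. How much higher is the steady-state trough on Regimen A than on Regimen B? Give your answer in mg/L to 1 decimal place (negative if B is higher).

Regimen A: f = (1/2)^(24/21) ≈ 0.4529; Cmin,ss = (808/64)·f/(1−f) ≈ 10.451 mg/L.
Regimen B: f = (1/2)^(14/21) ≈ 0.6300; Cmin,ss = (305/64)·f/(1−f) ≈ 8.114 mg/L.
Difference ≈ 10.451 − 8.114 ≈ 2.337 mg/L.

2.3 mg/L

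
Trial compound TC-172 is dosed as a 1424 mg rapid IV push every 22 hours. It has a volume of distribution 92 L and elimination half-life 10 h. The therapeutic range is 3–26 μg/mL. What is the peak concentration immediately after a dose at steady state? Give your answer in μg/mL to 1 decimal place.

19.8 μg/mL

Over one 22-h interval, 22/10 ≈ 2.2 half-lives elapse, leaving f ≈ 0.2176 of each dose.
At steady state, accumulation factor R = 1/(1 − e^(−kτ)) ≈ 1.2781.
Each bolus raises the concentration by D/Vd = 1424/92 ≈ 15.478 μg/mL.
Steady-state peak Cmax,ss = C₀·R ≈ 15.478 × 1.2781 ≈ 19.782 μg/mL.
Peak 19.8 μg/mL vs MTC 26 μg/mL: below toxic threshold.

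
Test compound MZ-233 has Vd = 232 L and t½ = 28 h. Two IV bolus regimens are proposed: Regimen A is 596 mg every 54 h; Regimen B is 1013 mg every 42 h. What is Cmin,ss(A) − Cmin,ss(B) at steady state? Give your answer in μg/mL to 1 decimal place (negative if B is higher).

Regimen A: f = (1/2)^(54/28) ≈ 0.2627; Cmin,ss = (596/232)·f/(1−f) ≈ 0.915 μg/mL.
Regimen B: f = (1/2)^(42/28) ≈ 0.3536; Cmin,ss = (1013/232)·f/(1−f) ≈ 2.389 μg/mL.
Difference ≈ 0.915 − 2.389 ≈ -1.474 μg/mL.

-1.5 μg/mL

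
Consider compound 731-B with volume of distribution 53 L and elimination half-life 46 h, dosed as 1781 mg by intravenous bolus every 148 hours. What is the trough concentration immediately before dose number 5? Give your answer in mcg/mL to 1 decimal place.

f = (1/2)^(τ/t½) = (1/2)^(148/46) ≈ 0.1075.
C₀ = D/Vd = 1781/53 ≈ 33.604 mcg/mL.
Before the 5th dose, 4 doses have been given. Superposition: Cmin = C₀·(f + f² + … + f^4).
≈ 33.604 × (0.1075 + 0.0116 + 0.0012 + 0.0001) ≈ 33.604 × 0.1204 ≈ 4.046 mcg/mL.

4.0 mcg/mL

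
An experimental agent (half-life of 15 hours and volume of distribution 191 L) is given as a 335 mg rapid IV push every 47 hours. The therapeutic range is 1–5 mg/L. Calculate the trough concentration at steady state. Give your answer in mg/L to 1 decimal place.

0.2 mg/L

τ/t½ = 47/15 ≈ 3.1333, so fraction remaining f = (1/2)^(47/15) ≈ 0.1140.
Accumulation ratio R = 1/(1 − f) ≈ 1/0.8860 ≈ 1.1287.
Single-dose peak C₀ = D/Vd = 335/191 ≈ 1.754 mg/L.
Cmax,ss = C₀/(1 − f) ≈ 1.754/0.8860 ≈ 1.980 mg/L.
Steady-state trough Cmin,ss = Cmax,ss·f ≈ 1.980 × 0.1140 ≈ 0.226 mg/L.
Trough 0.2 mg/L vs MEC 1 mg/L: subtherapeutic.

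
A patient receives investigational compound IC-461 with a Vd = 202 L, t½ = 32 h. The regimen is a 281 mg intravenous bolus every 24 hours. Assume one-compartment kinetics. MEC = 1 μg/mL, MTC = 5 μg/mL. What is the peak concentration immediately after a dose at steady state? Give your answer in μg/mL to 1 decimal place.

τ/t½ = 24/32 ≈ 0.75, so fraction remaining f = (1/2)^(24/32) ≈ 0.5946.
Accumulation ratio R = 1/(1 − f) ≈ 1/0.4054 ≈ 2.4667.
Single-dose peak C₀ = D/Vd = 281/202 ≈ 1.391 μg/mL.
Steady-state peak Cmax,ss = C₀·R ≈ 1.391 × 2.4667 ≈ 3.431 μg/mL.
Peak 3.4 μg/mL vs MTC 5 μg/mL: below toxic threshold.

3.4 μg/mL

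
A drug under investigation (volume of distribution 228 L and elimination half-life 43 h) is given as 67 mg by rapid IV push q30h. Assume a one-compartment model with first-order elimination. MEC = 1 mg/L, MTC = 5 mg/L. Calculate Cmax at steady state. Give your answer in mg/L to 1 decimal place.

0.8 mg/L

k = ln2/t½ = ln2/43 ≈ 0.016120 h⁻¹; fraction remaining f = e^(−kτ) = e^(−0.016120×30) ≈ 0.6166.
Accumulation ratio R = 1/(1 − f) ≈ 1/0.3834 ≈ 2.6082.
Single-dose peak C₀ = D/Vd = 67/228 ≈ 0.294 mg/L.
Steady-state peak Cmax,ss = C₀·R ≈ 0.294 × 2.6082 ≈ 0.767 mg/L.
Peak 0.8 mg/L vs MTC 5 mg/L: below toxic threshold.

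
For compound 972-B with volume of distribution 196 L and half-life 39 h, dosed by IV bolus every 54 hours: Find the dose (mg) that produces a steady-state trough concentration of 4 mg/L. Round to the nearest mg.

1263 mg

τ/t½ = 54/39 ≈ 1.3846, so f = (1/2)^(54/39) ≈ 0.382992.
Cmin,ss = (D/Vd)·f/(1−f), so D = Cmin,ss·Vd·(1−f)/f.
D = 4 × 196 × (1−f)/f ≈ 4 × 196 × 1.61102 ≈ 1263.04 mg.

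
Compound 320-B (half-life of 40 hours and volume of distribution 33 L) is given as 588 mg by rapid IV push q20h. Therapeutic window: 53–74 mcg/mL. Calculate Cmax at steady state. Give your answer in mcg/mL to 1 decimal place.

k = ln2/t½ = ln2/40 ≈ 0.017329 h⁻¹; fraction remaining f = e^(−kτ) = e^(−0.017329×20) ≈ 0.7071.
At steady state, accumulation factor R = 1/(1 − e^(−kτ)) ≈ 3.4141.
Single-dose peak C₀ = D/Vd = 588/33 ≈ 17.818 mcg/mL.
Steady-state peak Cmax,ss = C₀·R ≈ 17.818 × 3.4141 ≈ 60.832 mcg/mL.
Peak 60.8 mcg/mL vs MTC 74 mcg/mL: below toxic threshold.

60.8 mcg/mL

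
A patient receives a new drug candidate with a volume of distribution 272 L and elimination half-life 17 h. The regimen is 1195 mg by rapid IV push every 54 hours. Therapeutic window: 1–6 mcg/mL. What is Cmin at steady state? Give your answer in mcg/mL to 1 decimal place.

k = ln2/t½ = ln2/17 ≈ 0.040773 h⁻¹; fraction remaining f = e^(−kτ) = e^(−0.040773×54) ≈ 0.1106.
At steady state, accumulation factor R = 1/(1 − e^(−kτ)) ≈ 1.1244.
Single-dose peak C₀ = D/Vd = 1195/272 ≈ 4.393 mcg/mL.
Steady-state peak Cmax,ss = C₀·R ≈ 4.393 × 1.1244 ≈ 4.939 mcg/mL.
Steady-state trough Cmin,ss = Cmax,ss·f ≈ 4.939 × 0.1106 ≈ 0.546 mcg/mL.
Trough 0.5 mcg/mL vs MEC 1 mcg/mL: subtherapeutic.

0.5 mcg/mL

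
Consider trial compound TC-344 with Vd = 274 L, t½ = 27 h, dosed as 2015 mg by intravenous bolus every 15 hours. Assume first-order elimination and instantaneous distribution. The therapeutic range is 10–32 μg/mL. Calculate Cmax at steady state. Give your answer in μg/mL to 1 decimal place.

Over one 15-h interval, 15/27 ≈ 0.55556 half-lives elapse, leaving f ≈ 0.6804 of each dose.
Accumulation ratio R = 1/(1 − f) ≈ 1/0.3196 ≈ 3.1289.
Single-dose peak C₀ = D/Vd = 2015/274 ≈ 7.354 μg/mL.
Steady-state peak Cmax,ss = C₀·R ≈ 7.354 × 3.1289 ≈ 23.010 μg/mL.
Peak 23.0 μg/mL vs MTC 32 μg/mL: below toxic threshold.

23.0 μg/mL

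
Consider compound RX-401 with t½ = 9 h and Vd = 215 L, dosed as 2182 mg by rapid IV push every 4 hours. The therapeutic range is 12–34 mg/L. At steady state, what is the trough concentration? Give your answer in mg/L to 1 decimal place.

Over one 4-h interval, 4/9 ≈ 0.44444 half-lives elapse, leaving f ≈ 0.7349 of each dose.
Accumulation ratio R = 1/(1 − f) ≈ 1/0.2651 ≈ 3.7722.
Single-dose peak C₀ = D/Vd = 2182/215 ≈ 10.149 mg/L.
Cmax,ss = C₀/(1 − f) ≈ 10.149/0.2651 ≈ 38.284 mg/L.
Steady-state trough Cmin,ss = Cmax,ss·f ≈ 38.284 × 0.7349 ≈ 28.135 mg/L.
Trough 28.1 mg/L vs MEC 12 mg/L: adequate.

28.1 mg/L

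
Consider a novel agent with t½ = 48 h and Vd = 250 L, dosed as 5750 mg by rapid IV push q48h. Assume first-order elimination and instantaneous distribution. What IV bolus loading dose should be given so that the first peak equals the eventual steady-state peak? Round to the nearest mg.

11500 mg

f = (1/2)^(48/48) ≈ 0.500000; accumulation ratio R = 1/(1−f) ≈ 2.00000.
Loading dose to hit Cmax,ss on first dose: D_load = D_maint·R ≈ 5750 × 2.00000 ≈ 11500.00 mg.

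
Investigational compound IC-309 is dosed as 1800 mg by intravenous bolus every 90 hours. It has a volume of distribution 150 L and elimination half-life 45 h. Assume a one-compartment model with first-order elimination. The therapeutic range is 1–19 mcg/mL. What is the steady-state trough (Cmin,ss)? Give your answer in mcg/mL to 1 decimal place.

The dosing interval is 2 half-lives, so f = 2^(−2) = 0.25.
At steady state, R = 1/(1 − 0.25) = 4/3.
Single-dose peak C₀ = D/Vd = 1800/150 = 12 mcg/mL.
Steady-state peak Cmax,ss = C₀·R = 12 × 4/3 ≈ 16.000 mcg/mL.
Steady-state trough Cmin,ss = Cmax,ss·f ≈ 16.000 × 0.25 ≈ 4.000 mcg/mL.
Trough 4.0 mcg/mL vs MEC 1 mcg/mL: adequate.

4.0 mcg/mL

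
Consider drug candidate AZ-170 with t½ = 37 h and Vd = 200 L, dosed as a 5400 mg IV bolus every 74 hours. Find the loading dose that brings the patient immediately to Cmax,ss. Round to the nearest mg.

7200 mg

f = (1/2)^(74/37) ≈ 0.250000; accumulation ratio R = 1/(1−f) ≈ 1.33333.
Loading dose to hit Cmax,ss on first dose: D_load = D_maint·R ≈ 5400 × 1.33333 ≈ 7199.98 mg.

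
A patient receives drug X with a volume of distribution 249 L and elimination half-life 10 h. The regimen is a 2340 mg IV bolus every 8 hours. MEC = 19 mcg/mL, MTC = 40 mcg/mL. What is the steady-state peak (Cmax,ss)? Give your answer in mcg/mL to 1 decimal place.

22.1 mcg/mL

τ/t½ = 8/10 ≈ 0.8, so fraction remaining f = (1/2)^(8/10) ≈ 0.5743.
At steady state, accumulation factor R = 1/(1 − e^(−kτ)) ≈ 2.3491.
Single-dose peak C₀ = D/Vd = 2340/249 ≈ 9.398 mcg/mL.
Steady-state peak Cmax,ss = C₀·R ≈ 9.398 × 2.3491 ≈ 22.077 mcg/mL.
Peak 22.1 mcg/mL vs MTC 40 mcg/mL: below toxic threshold.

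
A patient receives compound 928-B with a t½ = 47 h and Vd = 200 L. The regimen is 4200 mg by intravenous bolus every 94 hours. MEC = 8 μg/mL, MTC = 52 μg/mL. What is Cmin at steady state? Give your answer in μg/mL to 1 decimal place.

τ = 94 h = 2 half-lives, so f = (1/2)^2 = 0.25.
Accumulation ratio R = 1/(1 − f) = 1/0.75 = 4/3.
Single-dose peak C₀ = D/Vd = 4200/200 = 21 μg/mL.
Steady-state peak Cmax,ss = C₀·R = 21 × 4/3 ≈ 28.000 μg/mL.
Steady-state trough Cmin,ss = Cmax,ss·f ≈ 28.000 × 0.25 ≈ 7.000 μg/mL.
Trough 7.0 μg/mL vs MEC 8 μg/mL: subtherapeutic.

7.0 μg/mL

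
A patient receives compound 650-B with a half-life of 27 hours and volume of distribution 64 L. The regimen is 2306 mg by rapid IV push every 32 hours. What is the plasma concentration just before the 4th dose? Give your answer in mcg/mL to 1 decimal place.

25.9 mcg/mL

f = (1/2)^(τ/t½) = (1/2)^(32/27) ≈ 0.4398.
C₀ = D/Vd = 2306/64 ≈ 36.031 mcg/mL.
Before the 4th dose, 3 doses have been given. Superposition: Cmin = C₀·(f + f² + … + f^3).
≈ 36.031 × (0.4398 + 0.1934 + 0.0851) ≈ 36.031 × 0.7183 ≈ 25.881 mcg/mL.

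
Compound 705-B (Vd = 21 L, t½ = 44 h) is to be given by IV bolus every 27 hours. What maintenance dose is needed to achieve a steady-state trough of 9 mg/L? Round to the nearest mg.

100 mg

τ/t½ = 27/44 ≈ 0.61364, so f = (1/2)^(27/44) ≈ 0.653547.
Cmin,ss = (D/Vd)·f/(1−f), so D = Cmin,ss·Vd·(1−f)/f.
D = 9 × 21 × (1−f)/f ≈ 9 × 21 × 0.53011 ≈ 100.19 mg.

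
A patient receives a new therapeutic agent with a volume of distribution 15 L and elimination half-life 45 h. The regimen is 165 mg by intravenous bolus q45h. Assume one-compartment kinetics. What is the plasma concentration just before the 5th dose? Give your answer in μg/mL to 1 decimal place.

10.3 μg/mL

f = (1/2)^(τ/t½) = (1/2)^(45/45) ≈ 0.5000.
C₀ = D/Vd = 165/15 ≈ 11.000 μg/mL.
Before the 5th dose, 4 doses have been given. Superposition: Cmin = C₀·(f + f² + … + f^4).
≈ 11.000 × (0.5000 + 0.2500 + 0.1250 + 0.0625) ≈ 11.000 × 0.9375 ≈ 10.312 μg/mL.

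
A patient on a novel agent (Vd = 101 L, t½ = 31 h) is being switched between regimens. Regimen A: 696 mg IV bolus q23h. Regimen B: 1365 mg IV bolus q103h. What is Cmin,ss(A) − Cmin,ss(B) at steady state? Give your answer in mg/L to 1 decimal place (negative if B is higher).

8.7 mg/L

Regimen A: f = (1/2)^(23/31) ≈ 0.5979; Cmin,ss = (696/101)·f/(1−f) ≈ 10.247 mg/L.
Regimen B: f = (1/2)^(103/31) ≈ 0.1000; Cmin,ss = (1365/101)·f/(1−f) ≈ 1.502 mg/L.
Difference ≈ 10.247 − 1.502 ≈ 8.745 mg/L.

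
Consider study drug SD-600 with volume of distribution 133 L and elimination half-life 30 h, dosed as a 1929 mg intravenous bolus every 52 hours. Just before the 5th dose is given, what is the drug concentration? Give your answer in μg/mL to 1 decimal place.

f = (1/2)^(τ/t½) = (1/2)^(52/30) ≈ 0.3008.
C₀ = D/Vd = 1929/133 ≈ 14.504 μg/mL.
Before the 5th dose, 4 doses have been given. Superposition: Cmin = C₀·(f + f² + … + f^4).
≈ 14.504 × (0.3008 + 0.0905 + 0.0272 + 0.0082) ≈ 14.504 × 0.4267 ≈ 6.189 μg/mL.

6.2 μg/mL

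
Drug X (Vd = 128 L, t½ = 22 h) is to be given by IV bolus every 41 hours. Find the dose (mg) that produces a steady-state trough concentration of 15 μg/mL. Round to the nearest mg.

5067 mg

τ/t½ = 41/22 ≈ 1.8636, so f = (1/2)^(41/22) ≈ 0.274783.
Cmin,ss = (D/Vd)·f/(1−f), so D = Cmin,ss·Vd·(1−f)/f.
D = 15 × 128 × (1−f)/f ≈ 15 × 128 × 2.63924 ≈ 5067.34 mg.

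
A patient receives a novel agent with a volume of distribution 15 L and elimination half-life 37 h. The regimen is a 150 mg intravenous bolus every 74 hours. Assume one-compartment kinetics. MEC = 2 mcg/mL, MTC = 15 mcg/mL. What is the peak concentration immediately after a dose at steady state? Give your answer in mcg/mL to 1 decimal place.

The dosing interval is 2 half-lives, so f = 2^(−2) = 0.25.
Accumulation ratio R = 1/(1 − f) = 1/0.75 = 4/3.
Single-dose peak C₀ = D/Vd = 150/15 = 10 mcg/mL.
Steady-state peak Cmax,ss = C₀·R = 10 × 4/3 ≈ 13.333 mcg/mL.
Peak 13.3 mcg/mL vs MTC 15 mcg/mL: below toxic threshold.

13.3 mcg/mL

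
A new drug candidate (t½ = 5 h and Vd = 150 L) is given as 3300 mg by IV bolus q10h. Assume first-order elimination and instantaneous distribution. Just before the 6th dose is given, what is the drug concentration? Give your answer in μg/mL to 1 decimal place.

7.3 μg/mL

f = (1/2)^(τ/t½) = (1/2)^(10/5) ≈ 0.2500.
C₀ = D/Vd = 3300/150 ≈ 22.000 μg/mL.
Before the 6th dose, 5 doses have been given. Superposition: Cmin = C₀·(f + f² + … + f^5).
≈ 22.000 × (0.2500 + 0.0625 + 0.0156 + 0.0039 + 0.0010) ≈ 22.000 × 0.3330 ≈ 7.326 μg/mL.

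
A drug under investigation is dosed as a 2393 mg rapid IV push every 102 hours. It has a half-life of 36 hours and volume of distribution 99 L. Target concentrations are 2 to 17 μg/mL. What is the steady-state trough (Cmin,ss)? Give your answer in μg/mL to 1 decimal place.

3.9 μg/mL

τ/t½ = 102/36 ≈ 2.8333, so fraction remaining f = (1/2)^(102/36) ≈ 0.1403.
Single-dose peak C₀ = D/Vd = 2393/99 ≈ 24.172 μg/mL.
Steady-state trough Cmin,ss = C₀·f/(1−f) ≈ 24.172 × 0.1403/0.8597 ≈ 3.945 μg/mL.
Trough 3.9 μg/mL vs MEC 2 μg/mL: adequate.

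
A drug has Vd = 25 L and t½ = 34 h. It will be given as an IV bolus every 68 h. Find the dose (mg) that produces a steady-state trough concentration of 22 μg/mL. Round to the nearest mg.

1650 mg

τ/t½ = 68/34 ≈ 2, so f = (1/2)^(68/34) ≈ 0.250000.
Cmin,ss = (D/Vd)·f/(1−f), so D = Cmin,ss·Vd·(1−f)/f.
D = 22 × 25 × (1−f)/f ≈ 22 × 25 × 3.00000 ≈ 1650.00 mg.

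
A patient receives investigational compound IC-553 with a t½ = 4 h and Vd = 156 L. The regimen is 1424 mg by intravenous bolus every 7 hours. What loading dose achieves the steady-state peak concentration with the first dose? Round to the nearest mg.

f = (1/2)^(7/4) ≈ 0.297302; accumulation ratio R = 1/(1−f) ≈ 1.42309.
Loading dose to hit Cmax,ss on first dose: D_load = D_maint·R ≈ 1424 × 1.42309 ≈ 2026.48 mg.

2026 mg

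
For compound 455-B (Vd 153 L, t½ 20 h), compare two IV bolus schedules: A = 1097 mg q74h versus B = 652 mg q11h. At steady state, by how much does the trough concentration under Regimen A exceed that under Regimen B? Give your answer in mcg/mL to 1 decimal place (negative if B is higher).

Regimen A: f = (1/2)^(74/20) ≈ 0.0769; Cmin,ss = (1097/153)·f/(1−f) ≈ 0.597 mcg/mL.
Regimen B: f = (1/2)^(11/20) ≈ 0.6830; Cmin,ss = (652/153)·f/(1−f) ≈ 9.182 mcg/mL.
Difference ≈ 0.597 − 9.182 ≈ -8.585 mcg/mL.

-8.6 mcg/mL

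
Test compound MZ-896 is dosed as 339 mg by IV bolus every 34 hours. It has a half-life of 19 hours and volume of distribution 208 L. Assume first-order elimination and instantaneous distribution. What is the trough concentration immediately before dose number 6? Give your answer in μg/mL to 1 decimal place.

f = (1/2)^(τ/t½) = (1/2)^(34/19) ≈ 0.2893.
C₀ = D/Vd = 339/208 ≈ 1.630 μg/mL.
Before the 6th dose, 5 doses have been given. Superposition: Cmin = C₀·(f + f² + … + f^5).
≈ 1.630 × (0.2893 + 0.0837 + 0.0242 + 0.0070 + 0.0020) ≈ 1.630 × 0.4062 ≈ 0.662 μg/mL.

0.7 μg/mL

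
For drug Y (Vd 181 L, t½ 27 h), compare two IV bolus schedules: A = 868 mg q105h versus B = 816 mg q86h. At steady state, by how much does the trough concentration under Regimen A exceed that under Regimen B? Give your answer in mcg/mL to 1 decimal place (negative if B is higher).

Regimen A: f = (1/2)^(105/27) ≈ 0.0675; Cmin,ss = (868/181)·f/(1−f) ≈ 0.347 mcg/mL.
Regimen B: f = (1/2)^(86/27) ≈ 0.1099; Cmin,ss = (816/181)·f/(1−f) ≈ 0.557 mcg/mL.
Difference ≈ 0.347 − 0.557 ≈ -0.210 mcg/mL.

-0.2 mcg/mL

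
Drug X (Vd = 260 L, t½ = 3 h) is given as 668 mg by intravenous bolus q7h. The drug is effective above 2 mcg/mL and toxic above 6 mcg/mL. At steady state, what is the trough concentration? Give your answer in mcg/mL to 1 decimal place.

Over one 7-h interval, 7/3 ≈ 2.3333 half-lives elapse, leaving f ≈ 0.1984 of each dose.
Single-dose peak C₀ = D/Vd = 668/260 ≈ 2.569 mcg/mL.
Steady-state trough Cmin,ss = C₀·f/(1−f) ≈ 2.569 × 0.1984/0.8016 ≈ 0.636 mcg/mL.
Trough 0.6 mcg/mL vs MEC 2 mcg/mL: subtherapeutic.

0.6 mcg/mL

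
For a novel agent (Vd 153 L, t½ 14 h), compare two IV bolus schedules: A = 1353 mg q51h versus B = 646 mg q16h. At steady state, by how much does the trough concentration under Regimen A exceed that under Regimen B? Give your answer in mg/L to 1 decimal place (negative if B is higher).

-2.7 mg/L

Regimen A: f = (1/2)^(51/14) ≈ 0.0801; Cmin,ss = (1353/153)·f/(1−f) ≈ 0.770 mg/L.
Regimen B: f = (1/2)^(16/14) ≈ 0.4529; Cmin,ss = (646/153)·f/(1−f) ≈ 3.495 mg/L.
Difference ≈ 0.770 − 3.495 ≈ -2.725 mg/L.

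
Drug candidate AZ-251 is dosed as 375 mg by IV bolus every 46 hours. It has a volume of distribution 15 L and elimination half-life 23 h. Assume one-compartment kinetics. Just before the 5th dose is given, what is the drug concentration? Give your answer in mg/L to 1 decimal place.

f = (1/2)^(τ/t½) = (1/2)^(46/23) ≈ 0.2500.
C₀ = D/Vd = 375/15 ≈ 25.000 mg/L.
Before the 5th dose, 4 doses have been given. Superposition: Cmin = C₀·(f + f² + … + f^4).
≈ 25.000 × (0.2500 + 0.0625 + 0.0156 + 0.0039) ≈ 25.000 × 0.3320 ≈ 8.300 mg/L.

8.3 mg/L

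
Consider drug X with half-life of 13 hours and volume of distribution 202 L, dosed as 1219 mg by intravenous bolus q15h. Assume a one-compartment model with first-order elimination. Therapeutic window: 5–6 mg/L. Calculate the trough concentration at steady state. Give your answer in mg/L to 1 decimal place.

k = ln2/t½ = ln2/13 ≈ 0.053319 h⁻¹; fraction remaining f = e^(−kτ) = e^(−0.053319×15) ≈ 0.4494.
Each bolus raises the concentration by D/Vd = 1219/202 ≈ 6.035 mg/L.
Steady-state trough Cmin,ss = C₀·f/(1−f) ≈ 6.035 × 0.4494/0.5506 ≈ 4.926 mg/L.
Trough 4.9 mg/L vs MEC 5 mg/L: subtherapeutic.

4.9 mg/L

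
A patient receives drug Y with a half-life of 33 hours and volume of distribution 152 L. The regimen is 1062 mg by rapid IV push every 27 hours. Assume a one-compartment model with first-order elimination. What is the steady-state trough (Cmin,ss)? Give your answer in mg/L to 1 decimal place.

9.2 mg/L

k = ln2/t½ = ln2/33 ≈ 0.021004 h⁻¹; fraction remaining f = e^(−kτ) = e^(−0.021004×27) ≈ 0.5672.
Single-dose peak C₀ = D/Vd = 1062/152 ≈ 6.987 mg/L.
Steady-state trough Cmin,ss = C₀·f/(1−f) ≈ 6.987 × 0.5672/0.4328 ≈ 9.157 mg/L.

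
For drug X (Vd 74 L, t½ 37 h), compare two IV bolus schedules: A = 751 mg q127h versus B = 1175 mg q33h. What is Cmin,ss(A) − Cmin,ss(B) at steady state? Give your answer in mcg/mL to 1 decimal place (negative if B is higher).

-17.5 mcg/mL

Regimen A: f = (1/2)^(127/37) ≈ 0.0926; Cmin,ss = (751/74)·f/(1−f) ≈ 1.036 mcg/mL.
Regimen B: f = (1/2)^(33/37) ≈ 0.5389; Cmin,ss = (1175/74)·f/(1−f) ≈ 18.557 mcg/mL.
Difference ≈ 1.036 − 18.557 ≈ -17.521 mcg/mL.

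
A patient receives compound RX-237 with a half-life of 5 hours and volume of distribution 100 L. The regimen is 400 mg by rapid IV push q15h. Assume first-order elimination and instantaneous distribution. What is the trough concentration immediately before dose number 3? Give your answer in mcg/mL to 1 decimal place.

0.6 mcg/mL

f = (1/2)^(τ/t½) = (1/2)^(15/5) ≈ 0.1250.
C₀ = D/Vd = 400/100 ≈ 4.000 mcg/mL.
Before the 3rd dose, 2 doses have been given. Superposition: Cmin = C₀·(f + f²).
≈ 4.000 × (0.1250 + 0.0156) ≈ 4.000 × 0.1406 ≈ 0.562 mcg/mL.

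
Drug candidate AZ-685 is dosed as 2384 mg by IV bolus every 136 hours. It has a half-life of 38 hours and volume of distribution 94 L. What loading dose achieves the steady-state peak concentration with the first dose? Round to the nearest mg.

f = (1/2)^(136/38) ≈ 0.083682; accumulation ratio R = 1/(1−f) ≈ 1.09132.
Loading dose to hit Cmax,ss on first dose: D_load = D_maint·R ≈ 2384 × 1.09132 ≈ 2601.71 mg.

2602 mg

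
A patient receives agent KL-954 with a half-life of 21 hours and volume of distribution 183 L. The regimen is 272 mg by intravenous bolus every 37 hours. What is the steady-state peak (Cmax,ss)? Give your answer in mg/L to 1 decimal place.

2.1 mg/L

τ/t½ = 37/21 ≈ 1.7619, so fraction remaining f = (1/2)^(37/21) ≈ 0.2949.
At steady state, accumulation factor R = 1/(1 − e^(−kτ)) ≈ 1.4182.
Each bolus raises the concentration by D/Vd = 272/183 ≈ 1.486 mg/L.
Steady-state peak Cmax,ss = C₀·R ≈ 1.486 × 1.4182 ≈ 2.107 mg/L.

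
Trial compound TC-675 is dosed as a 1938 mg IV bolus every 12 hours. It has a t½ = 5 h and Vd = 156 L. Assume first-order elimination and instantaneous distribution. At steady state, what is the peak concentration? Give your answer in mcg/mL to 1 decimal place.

15.3 mcg/mL

k = ln2/t½ = ln2/5 ≈ 0.138629 h⁻¹; fraction remaining f = e^(−kτ) = e^(−0.138629×12) ≈ 0.1895.
At steady state, accumulation factor R = 1/(1 − e^(−kτ)) ≈ 1.2338.
Each bolus raises the concentration by D/Vd = 1938/156 ≈ 12.423 mcg/mL.
Steady-state peak Cmax,ss = C₀·R ≈ 12.423 × 1.2338 ≈ 15.327 mcg/mL.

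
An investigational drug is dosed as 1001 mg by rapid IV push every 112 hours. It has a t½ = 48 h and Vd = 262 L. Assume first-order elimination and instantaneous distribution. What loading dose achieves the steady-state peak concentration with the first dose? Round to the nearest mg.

f = (1/2)^(112/48) ≈ 0.198425; accumulation ratio R = 1/(1−f) ≈ 1.24754.
Loading dose to hit Cmax,ss on first dose: D_load = D_maint·R ≈ 1001 × 1.24754 ≈ 1248.79 mg.

1249 mg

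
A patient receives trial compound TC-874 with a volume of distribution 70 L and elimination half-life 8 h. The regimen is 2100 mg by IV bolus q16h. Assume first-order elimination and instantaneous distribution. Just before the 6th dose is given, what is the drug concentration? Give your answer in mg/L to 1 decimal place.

10.0 mg/L

f = (1/2)^(τ/t½) = (1/2)^(16/8) ≈ 0.2500.
C₀ = D/Vd = 2100/70 ≈ 30.000 mg/L.
Before the 6th dose, 5 doses have been given. Superposition: Cmin = C₀·(f + f² + … + f^5).
≈ 30.000 × (0.2500 + 0.0625 + 0.0156 + 0.0039 + 0.0010) ≈ 30.000 × 0.3330 ≈ 9.990 mg/L.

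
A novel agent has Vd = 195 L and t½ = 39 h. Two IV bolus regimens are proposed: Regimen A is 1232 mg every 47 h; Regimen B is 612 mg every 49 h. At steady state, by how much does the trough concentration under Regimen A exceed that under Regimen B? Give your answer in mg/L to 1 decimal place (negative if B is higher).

2.6 mg/L

Regimen A: f = (1/2)^(47/39) ≈ 0.4337; Cmin,ss = (1232/195)·f/(1−f) ≈ 4.839 mg/L.
Regimen B: f = (1/2)^(49/39) ≈ 0.4186; Cmin,ss = (612/195)·f/(1−f) ≈ 2.260 mg/L.
Difference ≈ 4.839 − 2.260 ≈ 2.579 mg/L.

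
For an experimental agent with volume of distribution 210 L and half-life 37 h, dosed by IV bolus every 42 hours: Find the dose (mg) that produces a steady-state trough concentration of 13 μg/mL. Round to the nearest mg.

3266 mg

τ/t½ = 42/37 ≈ 1.1351, so f = (1/2)^(42/37) ≈ 0.455292.
Cmin,ss = (D/Vd)·f/(1−f), so D = Cmin,ss·Vd·(1−f)/f.
D = 13 × 210 × (1−f)/f ≈ 13 × 210 × 1.19639 ≈ 3266.14 mg.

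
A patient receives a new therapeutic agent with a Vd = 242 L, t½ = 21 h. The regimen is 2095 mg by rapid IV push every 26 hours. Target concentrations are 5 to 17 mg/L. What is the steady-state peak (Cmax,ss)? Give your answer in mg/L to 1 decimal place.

Over one 26-h interval, 26/21 ≈ 1.2381 half-lives elapse, leaving f ≈ 0.4239 of each dose.
Accumulation ratio R = 1/(1 − f) ≈ 1/0.5761 ≈ 1.7358.
Each bolus raises the concentration by D/Vd = 2095/242 ≈ 8.657 mg/L.
Steady-state peak Cmax,ss = C₀·R ≈ 8.657 × 1.7358 ≈ 15.027 mg/L.
Peak 15.0 mg/L vs MTC 17 mg/L: below toxic threshold.

15.0 mg/L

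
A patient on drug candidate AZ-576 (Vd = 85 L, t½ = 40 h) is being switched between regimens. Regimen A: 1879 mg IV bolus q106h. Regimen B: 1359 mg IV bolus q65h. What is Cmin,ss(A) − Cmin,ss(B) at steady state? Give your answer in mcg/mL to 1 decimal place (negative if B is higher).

Regimen A: f = (1/2)^(106/40) ≈ 0.1593; Cmin,ss = (1879/85)·f/(1−f) ≈ 4.189 mcg/mL.
Regimen B: f = (1/2)^(65/40) ≈ 0.3242; Cmin,ss = (1359/85)·f/(1−f) ≈ 7.670 mcg/mL.
Difference ≈ 4.189 − 7.670 ≈ -3.481 mcg/mL.

-3.5 mcg/mL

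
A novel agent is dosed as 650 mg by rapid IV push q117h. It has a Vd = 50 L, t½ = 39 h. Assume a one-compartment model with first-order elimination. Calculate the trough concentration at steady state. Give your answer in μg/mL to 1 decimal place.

τ = 117 h = 3 half-lives, so f = (1/2)^3 = 0.125.
At steady state, R = 1/(1 − 0.125) = 8/7.
Single-dose peak C₀ = D/Vd = 650/50 = 13 μg/mL.
Steady-state peak Cmax,ss = C₀·R = 13 × 8/7 ≈ 14.857 μg/mL.
Steady-state trough Cmin,ss = Cmax,ss·f ≈ 14.857 × 0.125 ≈ 1.857 μg/mL.

1.9 μg/mL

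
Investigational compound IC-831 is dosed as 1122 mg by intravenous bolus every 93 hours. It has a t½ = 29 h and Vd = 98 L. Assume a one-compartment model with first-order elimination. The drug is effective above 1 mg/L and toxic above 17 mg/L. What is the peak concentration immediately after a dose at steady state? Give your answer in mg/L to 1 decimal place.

τ/t½ = 93/29 ≈ 3.2069, so fraction remaining f = (1/2)^(93/29) ≈ 0.1083.
Accumulation ratio R = 1/(1 − f) ≈ 1/0.8917 ≈ 1.1215.
Each bolus raises the concentration by D/Vd = 1122/98 ≈ 11.449 mg/L.
Steady-state peak Cmax,ss = C₀·R ≈ 11.449 × 1.1215 ≈ 12.840 mg/L.
Peak 12.8 mg/L vs MTC 17 mg/L: below toxic threshold.

12.8 mg/L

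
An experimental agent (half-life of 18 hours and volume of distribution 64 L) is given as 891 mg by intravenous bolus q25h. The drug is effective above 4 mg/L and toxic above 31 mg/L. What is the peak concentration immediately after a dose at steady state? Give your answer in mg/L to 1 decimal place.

τ/t½ = 25/18 ≈ 1.3889, so fraction remaining f = (1/2)^(25/18) ≈ 0.3819.
Accumulation ratio R = 1/(1 − f) ≈ 1/0.6181 ≈ 1.6179.
Each bolus raises the concentration by D/Vd = 891/64 ≈ 13.922 mg/L.
Cmax,ss = C₀/(1 − f) ≈ 13.922/0.6181 ≈ 22.524 mg/L.
Peak 22.5 mg/L vs MTC 31 mg/L: below toxic threshold.

22.5 mg/L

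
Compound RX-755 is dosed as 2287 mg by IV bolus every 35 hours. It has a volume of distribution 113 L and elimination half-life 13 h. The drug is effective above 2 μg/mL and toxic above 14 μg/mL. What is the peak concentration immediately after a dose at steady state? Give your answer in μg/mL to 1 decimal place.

τ/t½ = 35/13 ≈ 2.6923, so fraction remaining f = (1/2)^(35/13) ≈ 0.1547.
Accumulation ratio R = 1/(1 − f) ≈ 1/0.8453 ≈ 1.1830.
Each bolus raises the concentration by D/Vd = 2287/113 ≈ 20.239 μg/mL.
Steady-state peak Cmax,ss = C₀·R ≈ 20.239 × 1.1830 ≈ 23.943 μg/mL.
Peak 23.9 μg/mL vs MTC 14 μg/mL: exceeds toxic threshold.

23.9 μg/mL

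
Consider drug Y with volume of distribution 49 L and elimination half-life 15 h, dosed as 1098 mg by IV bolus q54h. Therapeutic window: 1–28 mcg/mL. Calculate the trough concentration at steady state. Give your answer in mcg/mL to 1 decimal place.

k = ln2/t½ = ln2/15 ≈ 0.046210 h⁻¹; fraction remaining f = e^(−kτ) = e^(−0.046210×54) ≈ 0.0825.
Single-dose peak C₀ = D/Vd = 1098/49 ≈ 22.408 mcg/mL.
Steady-state trough Cmin,ss = C₀·f/(1−f) ≈ 22.408 × 0.0825/0.9175 ≈ 2.015 mcg/mL.
Trough 2.0 mcg/mL vs MEC 1 mcg/mL: adequate.

2.0 mcg/mL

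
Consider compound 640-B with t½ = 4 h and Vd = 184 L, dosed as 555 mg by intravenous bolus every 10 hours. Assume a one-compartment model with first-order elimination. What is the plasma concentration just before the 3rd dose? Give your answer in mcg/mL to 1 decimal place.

f = (1/2)^(τ/t½) = (1/2)^(10/4) ≈ 0.1768.
C₀ = D/Vd = 555/184 ≈ 3.016 mcg/mL.
Before the 3rd dose, 2 doses have been given. Superposition: Cmin = C₀·(f + f²).
≈ 3.016 × (0.1768 + 0.0313) ≈ 3.016 × 0.2081 ≈ 0.628 mcg/mL.

0.6 mcg/mL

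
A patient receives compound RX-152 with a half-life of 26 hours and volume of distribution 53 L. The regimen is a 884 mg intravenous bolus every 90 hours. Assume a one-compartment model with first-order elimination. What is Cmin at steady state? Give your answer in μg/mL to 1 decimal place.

τ/t½ = 90/26 ≈ 3.4615, so fraction remaining f = (1/2)^(90/26) ≈ 0.0908.
Single-dose peak C₀ = D/Vd = 884/53 ≈ 16.679 μg/mL.
Steady-state trough Cmin,ss = C₀·f/(1−f) ≈ 16.679 × 0.0908/0.9092 ≈ 1.666 μg/mL.

1.7 μg/mL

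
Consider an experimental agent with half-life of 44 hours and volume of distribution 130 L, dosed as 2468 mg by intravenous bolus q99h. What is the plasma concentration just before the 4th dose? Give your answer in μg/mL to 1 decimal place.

f = (1/2)^(τ/t½) = (1/2)^(99/44) ≈ 0.2102.
C₀ = D/Vd = 2468/130 ≈ 18.985 μg/mL.
Before the 4th dose, 3 doses have been given. Superposition: Cmin = C₀·(f + f² + … + f^3).
≈ 18.985 × (0.2102 + 0.0442 + 0.0093) ≈ 18.985 × 0.2637 ≈ 5.006 μg/mL.

5.0 μg/mL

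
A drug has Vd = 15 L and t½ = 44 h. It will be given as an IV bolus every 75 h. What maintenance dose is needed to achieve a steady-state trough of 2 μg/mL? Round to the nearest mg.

68 mg

τ/t½ = 75/44 ≈ 1.7045, so f = (1/2)^(75/44) ≈ 0.306818.
Cmin,ss = (D/Vd)·f/(1−f), so D = Cmin,ss·Vd·(1−f)/f.
D = 2 × 15 × (1−f)/f ≈ 2 × 15 × 2.25926 ≈ 67.78 mg.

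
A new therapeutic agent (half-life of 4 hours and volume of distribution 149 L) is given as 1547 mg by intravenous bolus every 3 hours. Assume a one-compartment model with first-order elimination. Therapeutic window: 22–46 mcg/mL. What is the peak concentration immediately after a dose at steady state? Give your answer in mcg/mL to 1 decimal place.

τ/t½ = 3/4 ≈ 0.75, so fraction remaining f = (1/2)^(3/4) ≈ 0.5946.
Accumulation ratio R = 1/(1 − f) ≈ 1/0.4054 ≈ 2.4667.
Single-dose peak C₀ = D/Vd = 1547/149 ≈ 10.383 mcg/mL.
Cmax,ss = C₀/(1 − f) ≈ 10.383/0.4054 ≈ 25.612 mcg/mL.
Peak 25.6 mcg/mL vs MTC 46 mcg/mL: below toxic threshold.

25.6 mcg/mL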